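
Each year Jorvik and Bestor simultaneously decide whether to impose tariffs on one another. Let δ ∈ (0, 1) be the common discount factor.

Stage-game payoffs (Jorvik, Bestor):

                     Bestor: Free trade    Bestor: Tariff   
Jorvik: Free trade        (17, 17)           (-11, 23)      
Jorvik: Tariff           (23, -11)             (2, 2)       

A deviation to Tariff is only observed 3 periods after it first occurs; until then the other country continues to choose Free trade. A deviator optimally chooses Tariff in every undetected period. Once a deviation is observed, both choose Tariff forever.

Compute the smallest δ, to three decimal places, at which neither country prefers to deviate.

0.659

Deviating for the 3 undetected periods gains 23−17 = 6 per period over cooperation, then loses 17−2 = 15 per period forever once punishment starts.
Gain: 6(1 + δ + … + δ^2); loss: 15·δ^3/(1−δ).
No profitable deviation ⇔ 6(1−δ^3) ≤ 15·δ^3, i.e. δ^3 ≥ 6/(6+15) = 2/7.
Hence δ ≥ (2/7)^(1/3) ≈ 0.659.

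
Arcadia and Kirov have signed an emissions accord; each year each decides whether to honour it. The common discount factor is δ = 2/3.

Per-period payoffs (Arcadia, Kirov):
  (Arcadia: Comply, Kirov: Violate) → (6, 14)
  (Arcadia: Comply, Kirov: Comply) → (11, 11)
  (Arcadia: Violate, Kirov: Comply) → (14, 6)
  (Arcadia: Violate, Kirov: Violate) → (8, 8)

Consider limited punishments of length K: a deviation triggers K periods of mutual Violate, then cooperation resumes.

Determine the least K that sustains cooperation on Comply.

IC: δ(1−δ^K)/(1−δ) ≥ (14−11)/(11−8) = 1.
With δ = 2/3: need 1 − δ^K ≥ 1·(1−2/3)/(2/3), i.e. δ^K ≤ 0.5000.
Since (2/3)^1 = 0.6667 and (2/3)^2 = 0.4444, the smallest such K is 2.

2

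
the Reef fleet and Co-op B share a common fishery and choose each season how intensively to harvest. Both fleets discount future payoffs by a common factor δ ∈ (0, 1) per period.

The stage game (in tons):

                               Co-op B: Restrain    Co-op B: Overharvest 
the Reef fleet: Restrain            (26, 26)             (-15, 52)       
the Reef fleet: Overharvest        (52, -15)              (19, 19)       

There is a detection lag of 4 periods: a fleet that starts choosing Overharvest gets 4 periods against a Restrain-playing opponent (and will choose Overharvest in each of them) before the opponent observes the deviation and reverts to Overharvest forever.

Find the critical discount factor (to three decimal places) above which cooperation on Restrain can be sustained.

A deviator earns 52 for 4 periods, then 19 forever; cooperating earns 26 forever. Multiplying the IC by (1−δ):
26 ≥ 52(1−δ^4) + 19δ^4, so 33·δ^4 ≥ 26 and δ^4 ≥ 26/33.
δ ≥ (26/33)^(1/4) ≈ 0.942.

0.942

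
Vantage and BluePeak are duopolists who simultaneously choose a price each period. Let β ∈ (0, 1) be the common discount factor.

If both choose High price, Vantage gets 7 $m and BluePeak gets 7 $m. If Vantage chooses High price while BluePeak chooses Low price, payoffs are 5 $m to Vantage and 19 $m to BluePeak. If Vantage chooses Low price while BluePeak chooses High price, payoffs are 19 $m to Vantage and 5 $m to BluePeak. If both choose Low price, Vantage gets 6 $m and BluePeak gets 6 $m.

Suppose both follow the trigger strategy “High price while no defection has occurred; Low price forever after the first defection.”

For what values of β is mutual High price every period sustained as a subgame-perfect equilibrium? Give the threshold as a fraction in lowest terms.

One-period gain from deviating is 19 − 7 = 12. The loss is 7 − 6 = 1 in every subsequent period, with present value 1·β/(1−β).
Deviation is unprofitable when 1·β/(1−β) ≥ 12, i.e. β/(1−β) ≥ 12.
Equivalently β ≥ 12/(12+1) = 12/13.

12/13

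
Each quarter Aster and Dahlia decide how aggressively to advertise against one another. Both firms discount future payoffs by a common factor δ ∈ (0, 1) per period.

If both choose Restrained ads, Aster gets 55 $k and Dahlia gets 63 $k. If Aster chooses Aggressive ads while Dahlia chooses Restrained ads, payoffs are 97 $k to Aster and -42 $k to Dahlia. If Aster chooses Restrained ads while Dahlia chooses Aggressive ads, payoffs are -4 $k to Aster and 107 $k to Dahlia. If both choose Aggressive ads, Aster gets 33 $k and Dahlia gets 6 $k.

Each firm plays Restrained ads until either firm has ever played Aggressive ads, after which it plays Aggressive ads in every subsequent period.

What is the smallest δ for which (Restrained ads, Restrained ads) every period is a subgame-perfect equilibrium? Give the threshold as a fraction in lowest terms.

21/32

For Aster: deviation gain 97−55 = 42, per-period punishment loss 55−33 = 22. IC gives δ ≥ 42/64 = 21/32.
For Dahlia: gain 44, loss 57 per period, so δ ≥ 44/101.
The tighter constraint is Aster's, so cooperation needs δ ≥ 21/32.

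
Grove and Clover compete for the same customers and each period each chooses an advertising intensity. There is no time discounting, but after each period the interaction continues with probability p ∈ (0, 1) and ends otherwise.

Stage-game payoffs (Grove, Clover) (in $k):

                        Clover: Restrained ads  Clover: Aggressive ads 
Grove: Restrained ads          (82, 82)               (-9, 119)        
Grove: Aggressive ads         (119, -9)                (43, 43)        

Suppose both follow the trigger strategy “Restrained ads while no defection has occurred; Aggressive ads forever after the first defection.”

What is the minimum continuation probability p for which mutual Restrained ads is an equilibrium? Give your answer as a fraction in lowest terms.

37/76

Expected cooperation value is 82 + p·82 + p²·82 + … = 82/(1−p); deviation gives 119 + p·43/(1−p).
82 ≥ 119(1−p) + 43p ⇒ 76p ≥ 37 ⇒ p ≥ 37/76.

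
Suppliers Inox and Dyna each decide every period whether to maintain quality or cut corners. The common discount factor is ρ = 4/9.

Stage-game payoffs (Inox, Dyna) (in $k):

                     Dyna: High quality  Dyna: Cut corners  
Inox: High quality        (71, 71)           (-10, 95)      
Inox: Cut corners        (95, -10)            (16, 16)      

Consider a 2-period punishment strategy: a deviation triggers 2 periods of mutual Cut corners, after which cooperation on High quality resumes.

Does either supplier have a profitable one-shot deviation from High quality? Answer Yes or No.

No

A one-shot deviation gives 95 now, then 16 for 2 periods, then back to 71.
Gain from deviating: (95−71) today; loss: (71−16) in each of the next 2 periods.
No-deviation condition: (71−16)(ρ+…+ρ^2) ≥ 95−71, i.e. ρ+…+ρ^2 ≥ 24/55.
At ρ = 4/9: ρ+…+ρ^2 = 0.6420 ≥ 0.4364.
So cooperation is sustainable.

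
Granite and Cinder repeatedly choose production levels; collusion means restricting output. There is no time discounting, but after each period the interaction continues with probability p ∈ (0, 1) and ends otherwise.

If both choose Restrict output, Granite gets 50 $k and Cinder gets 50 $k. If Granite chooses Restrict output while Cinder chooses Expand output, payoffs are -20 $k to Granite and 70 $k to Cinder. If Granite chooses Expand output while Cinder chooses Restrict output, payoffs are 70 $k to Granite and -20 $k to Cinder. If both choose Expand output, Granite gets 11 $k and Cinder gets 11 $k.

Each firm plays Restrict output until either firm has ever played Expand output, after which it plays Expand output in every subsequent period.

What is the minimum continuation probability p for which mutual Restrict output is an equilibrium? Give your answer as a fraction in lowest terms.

With no time discounting, the continuation probability p plays the role of the discount factor.
Grim-trigger IC: 50/(1−p) ≥ 70 + 11p/(1−p) ⇒ p ≥ (70−50)/(70−11) = 20/59.

20/59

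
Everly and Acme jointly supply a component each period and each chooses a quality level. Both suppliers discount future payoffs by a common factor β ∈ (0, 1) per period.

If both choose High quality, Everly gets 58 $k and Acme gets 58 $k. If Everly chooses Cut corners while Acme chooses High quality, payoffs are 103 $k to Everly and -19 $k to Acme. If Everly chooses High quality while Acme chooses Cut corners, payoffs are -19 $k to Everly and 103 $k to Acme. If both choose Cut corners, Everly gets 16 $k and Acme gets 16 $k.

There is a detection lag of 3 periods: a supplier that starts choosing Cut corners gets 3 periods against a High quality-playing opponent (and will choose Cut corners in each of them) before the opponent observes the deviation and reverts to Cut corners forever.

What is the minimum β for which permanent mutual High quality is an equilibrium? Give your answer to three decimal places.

Deviating for the 3 undetected periods gains 103−58 = 45 per period over cooperation, then loses 58−16 = 42 per period forever once punishment starts.
Gain: 45(1 + β + … + β^2); loss: 42·β^3/(1−β).
No profitable deviation ⇔ 45(1−β^3) ≤ 42·β^3, i.e. β^3 ≥ 45/(45+42) = 15/29.
Hence β ≥ (15/29)^(1/3) ≈ 0.803.

0.803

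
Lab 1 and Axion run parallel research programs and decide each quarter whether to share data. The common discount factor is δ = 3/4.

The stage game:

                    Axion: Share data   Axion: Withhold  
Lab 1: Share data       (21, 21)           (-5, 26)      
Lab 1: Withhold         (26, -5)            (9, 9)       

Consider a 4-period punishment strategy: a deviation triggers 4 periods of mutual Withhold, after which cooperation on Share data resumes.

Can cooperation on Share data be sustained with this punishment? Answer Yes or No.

Yes

IC: δ+…+δ^4 ≥ (26−21)/(21−9) = 5/12.
At δ = 3/4: partial sum = 2.0508 ≥ 0.4167. Cooperation sustainable.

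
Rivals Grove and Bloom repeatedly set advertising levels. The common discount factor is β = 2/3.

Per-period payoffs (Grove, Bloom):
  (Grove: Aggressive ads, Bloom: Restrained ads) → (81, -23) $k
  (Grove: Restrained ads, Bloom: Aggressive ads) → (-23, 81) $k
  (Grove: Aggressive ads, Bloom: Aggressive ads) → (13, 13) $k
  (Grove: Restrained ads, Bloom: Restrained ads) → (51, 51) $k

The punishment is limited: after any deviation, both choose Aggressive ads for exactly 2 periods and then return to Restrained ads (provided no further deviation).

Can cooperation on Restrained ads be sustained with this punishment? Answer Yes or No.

Yes

A one-shot deviation gives 81 now, then 13 for 2 periods, then back to 51.
Gain from deviating: (81−51) today; loss: (51−13) in each of the next 2 periods.
No-deviation condition: (51−13)(β+…+β^2) ≥ 81−51, i.e. β+…+β^2 ≥ 15/19.
At β = 2/3: β+…+β^2 = 1.1111 ≥ 0.7895.
So cooperation is sustainable.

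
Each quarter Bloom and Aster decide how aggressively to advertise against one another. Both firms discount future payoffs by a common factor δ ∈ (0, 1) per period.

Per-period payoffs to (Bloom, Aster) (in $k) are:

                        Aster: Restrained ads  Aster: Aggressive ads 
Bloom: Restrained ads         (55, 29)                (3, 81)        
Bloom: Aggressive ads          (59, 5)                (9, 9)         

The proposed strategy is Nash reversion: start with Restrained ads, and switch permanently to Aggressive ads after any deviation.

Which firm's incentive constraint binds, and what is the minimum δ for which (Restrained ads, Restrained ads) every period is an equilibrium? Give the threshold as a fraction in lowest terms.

Bloom's threshold: (59−55)/(59−9) = 2/25.
Aster's threshold: (81−29)/(81−9) = 13/18.
2/25 < 13/18, so Aster binds and δ* = 13/18.

Aster; δ ≥ 13/18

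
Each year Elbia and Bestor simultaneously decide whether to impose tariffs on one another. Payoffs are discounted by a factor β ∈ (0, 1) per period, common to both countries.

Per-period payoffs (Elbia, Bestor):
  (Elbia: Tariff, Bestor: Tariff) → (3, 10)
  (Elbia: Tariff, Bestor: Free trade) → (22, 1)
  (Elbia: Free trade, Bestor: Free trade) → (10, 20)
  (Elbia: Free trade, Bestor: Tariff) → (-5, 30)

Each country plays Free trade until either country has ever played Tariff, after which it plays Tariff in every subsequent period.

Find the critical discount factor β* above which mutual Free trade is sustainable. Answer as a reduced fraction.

Elbia's threshold: (22−10)/(22−3) = 12/19.
Bestor's threshold: (30−20)/(30−10) = 1/2.
12/19 > 1/2, so Elbia binds and β* = 12/19.

12/19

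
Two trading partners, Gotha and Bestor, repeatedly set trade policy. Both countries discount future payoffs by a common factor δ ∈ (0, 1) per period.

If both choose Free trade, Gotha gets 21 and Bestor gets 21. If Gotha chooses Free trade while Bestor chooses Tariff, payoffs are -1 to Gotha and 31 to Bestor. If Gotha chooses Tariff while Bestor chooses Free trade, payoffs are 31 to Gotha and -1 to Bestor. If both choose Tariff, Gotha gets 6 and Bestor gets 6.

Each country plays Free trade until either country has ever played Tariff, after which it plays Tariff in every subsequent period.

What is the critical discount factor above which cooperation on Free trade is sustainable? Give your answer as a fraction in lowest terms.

One-period gain from deviating is 31 − 21 = 10. The loss is 21 − 6 = 15 in every subsequent period, with present value 15·δ/(1−δ).
Deviation is unprofitable when 15·δ/(1−δ) ≥ 10, i.e. δ/(1−δ) ≥ 2/3.
Equivalently δ ≥ 10/(10+15) = 2/5.

2/5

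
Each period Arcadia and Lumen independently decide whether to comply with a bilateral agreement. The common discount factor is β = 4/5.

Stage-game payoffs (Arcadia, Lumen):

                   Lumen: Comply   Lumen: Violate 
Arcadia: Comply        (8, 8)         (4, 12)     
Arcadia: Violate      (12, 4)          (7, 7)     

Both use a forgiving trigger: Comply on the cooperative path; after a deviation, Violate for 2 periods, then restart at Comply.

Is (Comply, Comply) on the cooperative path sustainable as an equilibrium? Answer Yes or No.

No

IC: β+…+β^2 ≥ (12−8)/(8−7) = 4.
At β = 4/5: partial sum = 1.4400 < 4.0000. Cooperation not sustainable.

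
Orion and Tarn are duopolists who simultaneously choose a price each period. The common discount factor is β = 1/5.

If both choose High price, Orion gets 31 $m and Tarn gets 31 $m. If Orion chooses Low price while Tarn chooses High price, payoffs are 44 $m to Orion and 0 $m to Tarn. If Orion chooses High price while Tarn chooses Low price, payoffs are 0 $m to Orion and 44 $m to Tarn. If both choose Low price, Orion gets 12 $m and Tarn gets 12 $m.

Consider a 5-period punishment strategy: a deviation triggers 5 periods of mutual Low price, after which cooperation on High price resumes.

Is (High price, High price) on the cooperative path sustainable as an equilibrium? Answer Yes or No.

Comparing payoff streams over the 6 periods until play realigns: cooperate → 31(1+β+…+β^5); deviate → 44 + 12(β+…+β^5).
Cooperation is sustained iff (31−12)(β+…+β^5) ≥ 44−31.
β+…+β^5 = 1/5·(1−(1/5)^5)/(1−1/5) = 0.2499, and (44−31)/(31−12) = 0.6842.
0.2499 < 0.6842, so cooperation is not sustainable.

No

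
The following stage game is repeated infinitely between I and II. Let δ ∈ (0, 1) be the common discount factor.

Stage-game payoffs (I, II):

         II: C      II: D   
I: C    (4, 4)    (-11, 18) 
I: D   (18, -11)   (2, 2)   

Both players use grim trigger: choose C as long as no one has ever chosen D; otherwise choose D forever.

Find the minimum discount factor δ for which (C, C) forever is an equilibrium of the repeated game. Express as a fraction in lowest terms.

Under grim trigger the critical discount factor is (T−C)/(T−P) with T = 18, C = 4, P = 2.
δ* = (18−4)/(18−2) = 14/16 = 7/8.

7/8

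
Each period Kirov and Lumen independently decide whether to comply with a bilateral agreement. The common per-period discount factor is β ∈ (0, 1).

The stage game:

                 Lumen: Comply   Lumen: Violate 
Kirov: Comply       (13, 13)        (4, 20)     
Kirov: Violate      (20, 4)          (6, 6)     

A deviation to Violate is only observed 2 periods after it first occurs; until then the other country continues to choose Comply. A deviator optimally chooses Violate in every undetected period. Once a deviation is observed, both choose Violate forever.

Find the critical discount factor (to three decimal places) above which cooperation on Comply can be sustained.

The best deviation is to choose Violate for all 2 undetected periods, earning 20 each, then 6 forever once detected.
Deviation value: 20(1−β^2)/(1−β) + 6β^2/(1−β); cooperation value: 13/(1−β).
IC: 13 ≥ 20(1−β^2) + 6β^2 = 20 − 14β^2.
So β^2 ≥ 7/14 = 1/2, giving β ≥ (1/2)^(1/2) ≈ 0.707.

0.707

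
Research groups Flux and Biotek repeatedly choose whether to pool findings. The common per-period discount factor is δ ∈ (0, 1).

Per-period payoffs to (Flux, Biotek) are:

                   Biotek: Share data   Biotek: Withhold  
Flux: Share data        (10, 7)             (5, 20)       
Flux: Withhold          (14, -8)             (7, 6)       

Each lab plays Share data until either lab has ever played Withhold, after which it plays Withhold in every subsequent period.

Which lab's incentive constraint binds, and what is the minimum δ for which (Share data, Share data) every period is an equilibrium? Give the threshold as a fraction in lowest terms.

Biotek; δ ≥ 13/14

Flux: cooperation gives 10 each period; deviation gives 14 once then 7 forever.
  10/(1−δ) ≥ 14 + 7δ/(1−δ) ⇒ δ ≥ 4/7.
Biotek: cooperation gives 7 each period; deviation gives 20 once then 6 forever.
  δ ≥ 13/14.
Both must hold, so the binding constraint is Biotek's: δ ≥ 13/14.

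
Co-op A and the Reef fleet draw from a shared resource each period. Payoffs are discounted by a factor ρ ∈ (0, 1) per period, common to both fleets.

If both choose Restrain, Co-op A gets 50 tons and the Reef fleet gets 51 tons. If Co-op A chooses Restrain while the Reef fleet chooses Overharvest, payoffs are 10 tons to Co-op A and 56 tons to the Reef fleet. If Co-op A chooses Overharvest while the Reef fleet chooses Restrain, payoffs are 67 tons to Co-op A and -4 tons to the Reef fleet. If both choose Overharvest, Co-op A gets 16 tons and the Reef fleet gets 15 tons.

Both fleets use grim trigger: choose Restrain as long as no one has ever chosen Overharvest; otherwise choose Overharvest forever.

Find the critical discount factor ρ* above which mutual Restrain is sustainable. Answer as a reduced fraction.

For Co-op A: deviation gain 67−50 = 17, per-period punishment loss 50−16 = 34. IC gives ρ ≥ 17/51 = 1/3.
For the Reef fleet: gain 5, loss 36 per period, so ρ ≥ 5/41.
The tighter constraint is Co-op A's, so cooperation needs ρ ≥ 1/3.

1/3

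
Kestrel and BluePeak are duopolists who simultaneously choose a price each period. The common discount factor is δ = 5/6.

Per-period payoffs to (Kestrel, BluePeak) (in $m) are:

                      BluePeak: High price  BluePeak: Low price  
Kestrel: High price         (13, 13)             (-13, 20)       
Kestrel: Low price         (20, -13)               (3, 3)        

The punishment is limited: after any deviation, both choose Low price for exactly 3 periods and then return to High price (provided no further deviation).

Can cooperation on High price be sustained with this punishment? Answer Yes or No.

IC: δ+…+δ^3 ≥ (20−13)/(13−3) = 7/10.
At δ = 5/6: partial sum = 2.1065 ≥ 0.7000. Cooperation sustainable.

Yes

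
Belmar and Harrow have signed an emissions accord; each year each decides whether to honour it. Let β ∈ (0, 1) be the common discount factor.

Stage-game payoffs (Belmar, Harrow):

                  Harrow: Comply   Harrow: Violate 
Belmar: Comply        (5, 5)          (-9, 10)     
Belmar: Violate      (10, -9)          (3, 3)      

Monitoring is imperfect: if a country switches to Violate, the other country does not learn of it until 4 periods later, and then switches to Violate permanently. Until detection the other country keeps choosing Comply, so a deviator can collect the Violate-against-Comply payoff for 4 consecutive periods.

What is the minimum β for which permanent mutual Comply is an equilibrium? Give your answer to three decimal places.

0.919

The best deviation is to choose Violate for all 4 undetected periods, earning 10 each, then 3 forever once detected.
Deviation value: 10(1−β^4)/(1−β) + 3β^4/(1−β); cooperation value: 5/(1−β).
IC: 5 ≥ 10(1−β^4) + 3β^4 = 10 − 7β^4.
So β^4 ≥ 5/7, giving β ≥ (5/7)^(1/4) ≈ 0.919.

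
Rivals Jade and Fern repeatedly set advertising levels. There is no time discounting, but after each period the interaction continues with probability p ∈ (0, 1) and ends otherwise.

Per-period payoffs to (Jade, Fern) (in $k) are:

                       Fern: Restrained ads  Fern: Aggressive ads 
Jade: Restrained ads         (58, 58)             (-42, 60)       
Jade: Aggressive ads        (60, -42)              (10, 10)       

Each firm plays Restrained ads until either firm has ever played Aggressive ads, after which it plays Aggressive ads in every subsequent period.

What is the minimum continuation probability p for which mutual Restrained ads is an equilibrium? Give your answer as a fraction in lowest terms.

With no time discounting, the continuation probability p plays the role of the discount factor.
Grim-trigger IC: 58/(1−p) ≥ 60 + 10p/(1−p) ⇒ p ≥ (60−58)/(60−10) = 1/25.

1/25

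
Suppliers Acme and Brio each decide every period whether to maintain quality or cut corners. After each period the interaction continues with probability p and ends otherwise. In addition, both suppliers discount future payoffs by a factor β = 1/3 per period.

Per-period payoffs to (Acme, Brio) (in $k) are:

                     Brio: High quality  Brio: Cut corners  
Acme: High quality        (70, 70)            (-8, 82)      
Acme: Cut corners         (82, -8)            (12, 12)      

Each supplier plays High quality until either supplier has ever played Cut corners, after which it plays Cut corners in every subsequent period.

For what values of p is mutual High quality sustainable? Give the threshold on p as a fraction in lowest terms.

18/35

With continuation probability p and discount β, the effective per-period discount factor is βp.
Grim-trigger IC: βp ≥ (82−70)/(82−12) = 6/35.
So p ≥ (6/35)/(1/3) = 18/35.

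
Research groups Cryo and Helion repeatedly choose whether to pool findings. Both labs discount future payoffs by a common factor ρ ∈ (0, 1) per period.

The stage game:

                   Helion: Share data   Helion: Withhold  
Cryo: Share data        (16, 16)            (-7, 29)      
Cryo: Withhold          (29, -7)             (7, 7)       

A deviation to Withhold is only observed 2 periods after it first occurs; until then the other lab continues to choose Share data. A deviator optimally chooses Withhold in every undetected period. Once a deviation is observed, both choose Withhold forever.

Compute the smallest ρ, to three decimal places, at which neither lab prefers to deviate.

The best deviation is to choose Withhold for all 2 undetected periods, earning 29 each, then 7 forever once detected.
Deviation value: 29(1−ρ^2)/(1−ρ) + 7ρ^2/(1−ρ); cooperation value: 16/(1−ρ).
IC: 16 ≥ 29(1−ρ^2) + 7ρ^2 = 29 − 22ρ^2.
So ρ^2 ≥ 13/22, giving ρ ≥ (13/22)^(1/2) ≈ 0.769.

0.769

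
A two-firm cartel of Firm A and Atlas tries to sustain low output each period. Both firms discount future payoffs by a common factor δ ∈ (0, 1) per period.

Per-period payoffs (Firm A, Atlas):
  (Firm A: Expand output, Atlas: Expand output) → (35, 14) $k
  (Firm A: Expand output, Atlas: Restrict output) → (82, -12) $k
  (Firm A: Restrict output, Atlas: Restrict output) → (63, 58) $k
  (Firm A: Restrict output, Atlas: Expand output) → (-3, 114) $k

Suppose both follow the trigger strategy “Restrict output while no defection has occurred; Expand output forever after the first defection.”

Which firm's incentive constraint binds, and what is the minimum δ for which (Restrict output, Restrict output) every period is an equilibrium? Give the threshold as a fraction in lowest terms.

Firm A's threshold: (82−63)/(82−35) = 19/47.
Atlas's threshold: (114−58)/(114−14) = 14/25.
19/47 < 14/25, so Atlas binds and δ* = 14/25.

Atlas; δ ≥ 14/25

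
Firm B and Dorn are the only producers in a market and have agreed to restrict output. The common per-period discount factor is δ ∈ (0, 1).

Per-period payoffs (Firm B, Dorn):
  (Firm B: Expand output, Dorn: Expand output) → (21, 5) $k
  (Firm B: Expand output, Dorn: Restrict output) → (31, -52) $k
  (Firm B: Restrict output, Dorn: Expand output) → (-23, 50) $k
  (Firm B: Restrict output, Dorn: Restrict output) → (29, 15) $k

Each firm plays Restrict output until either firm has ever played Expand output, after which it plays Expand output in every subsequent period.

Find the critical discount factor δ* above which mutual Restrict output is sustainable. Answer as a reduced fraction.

7/9

Firm B: cooperation gives 29 each period; deviation gives 31 once then 21 forever.
  29/(1−δ) ≥ 31 + 21δ/(1−δ) ⇒ δ ≥ 2/10 = 1/5.
Dorn: cooperation gives 15 each period; deviation gives 50 once then 5 forever.
  δ ≥ 35/45 = 7/9.
Both must hold, so the binding constraint is Dorn's: δ ≥ 7/9.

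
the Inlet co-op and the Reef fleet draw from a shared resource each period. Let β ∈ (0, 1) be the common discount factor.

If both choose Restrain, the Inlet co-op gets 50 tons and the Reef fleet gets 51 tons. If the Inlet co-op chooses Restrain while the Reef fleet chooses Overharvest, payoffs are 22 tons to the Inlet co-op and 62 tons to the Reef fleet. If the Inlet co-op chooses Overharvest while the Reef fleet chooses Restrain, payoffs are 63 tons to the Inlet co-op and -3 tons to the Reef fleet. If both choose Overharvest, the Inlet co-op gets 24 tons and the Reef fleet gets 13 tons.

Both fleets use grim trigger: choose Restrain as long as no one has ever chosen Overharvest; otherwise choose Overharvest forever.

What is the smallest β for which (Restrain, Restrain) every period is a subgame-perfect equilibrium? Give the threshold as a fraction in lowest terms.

1/3

the Inlet co-op: cooperation gives 50 each period; deviation gives 63 once then 24 forever.
  50/(1−β) ≥ 63 + 24β/(1−β) ⇒ β ≥ 13/39 = 1/3.
the Reef fleet: cooperation gives 51 each period; deviation gives 62 once then 13 forever.
  β ≥ 11/49.
Both must hold, so the binding constraint is the Inlet co-op's: β ≥ 1/3.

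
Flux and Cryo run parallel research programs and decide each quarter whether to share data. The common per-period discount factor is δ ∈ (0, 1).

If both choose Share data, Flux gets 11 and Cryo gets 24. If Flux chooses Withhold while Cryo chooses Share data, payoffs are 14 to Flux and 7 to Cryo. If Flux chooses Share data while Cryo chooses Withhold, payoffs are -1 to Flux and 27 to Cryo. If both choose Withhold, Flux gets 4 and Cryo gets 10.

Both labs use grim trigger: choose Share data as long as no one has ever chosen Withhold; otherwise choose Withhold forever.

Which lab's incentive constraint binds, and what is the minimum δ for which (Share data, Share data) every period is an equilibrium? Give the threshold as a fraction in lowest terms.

Flux; δ ≥ 3/10

Flux: cooperation gives 11 each period; deviation gives 14 once then 4 forever.
  11/(1−δ) ≥ 14 + 4δ/(1−δ) ⇒ δ ≥ 3/10.
Cryo: cooperation gives 24 each period; deviation gives 27 once then 10 forever.
  δ ≥ 3/17.
Both must hold, so the binding constraint is Flux's: δ ≥ 3/10.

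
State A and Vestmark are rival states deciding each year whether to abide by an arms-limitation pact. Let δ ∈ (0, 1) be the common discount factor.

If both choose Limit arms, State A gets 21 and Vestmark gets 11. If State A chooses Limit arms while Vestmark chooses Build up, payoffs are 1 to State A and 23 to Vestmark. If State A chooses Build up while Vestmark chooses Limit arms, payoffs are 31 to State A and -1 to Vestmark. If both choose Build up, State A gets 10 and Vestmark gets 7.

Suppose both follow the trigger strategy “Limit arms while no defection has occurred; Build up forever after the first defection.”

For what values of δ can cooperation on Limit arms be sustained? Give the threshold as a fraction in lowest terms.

3/4

State A's threshold: (31−21)/(31−10) = 10/21.
Vestmark's threshold: (23−11)/(23−7) = 3/4.
10/21 < 3/4, so Vestmark binds and δ* = 3/4.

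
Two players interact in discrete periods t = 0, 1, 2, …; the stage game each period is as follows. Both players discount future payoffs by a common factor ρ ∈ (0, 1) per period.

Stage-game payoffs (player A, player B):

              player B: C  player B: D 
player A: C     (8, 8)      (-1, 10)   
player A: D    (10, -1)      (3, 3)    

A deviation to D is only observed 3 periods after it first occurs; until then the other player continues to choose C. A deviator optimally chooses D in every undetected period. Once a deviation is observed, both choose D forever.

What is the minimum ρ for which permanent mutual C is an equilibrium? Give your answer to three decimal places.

0.659

A deviator earns 10 for 3 periods, then 3 forever; cooperating earns 8 forever. Multiplying the IC by (1−ρ):
8 ≥ 10(1−ρ^3) + 3ρ^3, so 7·ρ^3 ≥ 2 and ρ^3 ≥ 2/7.
ρ ≥ (2/7)^(1/3) ≈ 0.659.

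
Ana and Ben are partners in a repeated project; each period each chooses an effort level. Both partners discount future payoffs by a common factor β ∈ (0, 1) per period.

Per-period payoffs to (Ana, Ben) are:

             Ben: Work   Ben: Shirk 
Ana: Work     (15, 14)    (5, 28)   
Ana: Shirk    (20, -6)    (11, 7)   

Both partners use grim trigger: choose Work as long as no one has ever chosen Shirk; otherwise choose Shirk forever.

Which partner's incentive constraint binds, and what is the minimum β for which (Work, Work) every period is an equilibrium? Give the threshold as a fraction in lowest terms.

Ben; β ≥ 2/3

Ana: cooperation gives 15 each period; deviation gives 20 once then 11 forever.
  15/(1−β) ≥ 20 + 11β/(1−β) ⇒ β ≥ 5/9.
Ben: cooperation gives 14 each period; deviation gives 28 once then 7 forever.
  β ≥ 14/21 = 2/3.
Both must hold, so the binding constraint is Ben's: β ≥ 2/3.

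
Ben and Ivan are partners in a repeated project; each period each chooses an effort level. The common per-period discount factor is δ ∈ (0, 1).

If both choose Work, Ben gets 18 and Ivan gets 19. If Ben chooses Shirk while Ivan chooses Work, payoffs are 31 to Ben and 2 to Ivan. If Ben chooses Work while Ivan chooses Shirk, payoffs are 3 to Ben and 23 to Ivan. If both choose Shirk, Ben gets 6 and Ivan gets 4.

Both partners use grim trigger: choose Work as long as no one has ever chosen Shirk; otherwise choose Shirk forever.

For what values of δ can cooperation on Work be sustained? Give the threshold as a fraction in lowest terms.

13/25

For Ben: deviation gain 31−18 = 13, per-period punishment loss 18−6 = 12. IC gives δ ≥ 13/25.
For Ivan: gain 4, loss 15 per period, so δ ≥ 4/19.
The tighter constraint is Ben's, so cooperation needs δ ≥ 13/25.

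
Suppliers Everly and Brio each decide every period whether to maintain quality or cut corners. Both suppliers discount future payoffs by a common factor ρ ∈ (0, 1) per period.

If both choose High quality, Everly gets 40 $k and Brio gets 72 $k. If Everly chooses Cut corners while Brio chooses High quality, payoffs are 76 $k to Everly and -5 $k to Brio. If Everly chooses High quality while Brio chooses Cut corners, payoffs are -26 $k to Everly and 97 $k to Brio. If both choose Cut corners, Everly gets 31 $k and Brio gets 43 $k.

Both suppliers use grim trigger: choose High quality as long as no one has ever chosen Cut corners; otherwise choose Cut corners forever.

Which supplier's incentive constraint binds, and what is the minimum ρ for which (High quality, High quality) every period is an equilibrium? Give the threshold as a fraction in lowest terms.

Everly; ρ ≥ 4/5

For Everly: deviation gain 76−40 = 36, per-period punishment loss 40−31 = 9. IC gives ρ ≥ 36/45 = 4/5.
For Brio: gain 25, loss 29 per period, so ρ ≥ 25/54.
The tighter constraint is Everly's, so cooperation needs ρ ≥ 4/5.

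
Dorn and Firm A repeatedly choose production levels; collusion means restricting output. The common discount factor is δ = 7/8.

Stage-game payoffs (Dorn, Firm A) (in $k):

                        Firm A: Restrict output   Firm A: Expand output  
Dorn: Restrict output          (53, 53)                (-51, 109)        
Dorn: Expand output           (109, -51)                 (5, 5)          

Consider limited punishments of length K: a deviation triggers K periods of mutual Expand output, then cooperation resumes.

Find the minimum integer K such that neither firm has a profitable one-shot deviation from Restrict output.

2

Need Σ_{k=1}^{K} δ^k ≥ (109−53)/(53−5) = 1.1667 at δ = 7/8.
At K = 1 the sum is 0.8750 < 1.1667; at K = 2 it is 1.6406 ≥ 1.1667.
So the minimum punishment length is K = 2.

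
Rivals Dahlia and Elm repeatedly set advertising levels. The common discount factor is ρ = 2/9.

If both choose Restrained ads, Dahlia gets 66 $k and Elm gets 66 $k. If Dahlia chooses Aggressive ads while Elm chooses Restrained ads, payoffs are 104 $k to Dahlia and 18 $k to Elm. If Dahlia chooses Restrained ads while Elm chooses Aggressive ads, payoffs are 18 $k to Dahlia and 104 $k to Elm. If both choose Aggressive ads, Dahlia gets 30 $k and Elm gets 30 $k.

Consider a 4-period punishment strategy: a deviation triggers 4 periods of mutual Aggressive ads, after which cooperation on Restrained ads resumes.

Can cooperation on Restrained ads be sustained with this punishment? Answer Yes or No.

IC: ρ+…+ρ^4 ≥ (104−66)/(66−30) = 19/18.
At ρ = 2/9: partial sum = 0.2850 < 1.0556. Cooperation not sustainable.

No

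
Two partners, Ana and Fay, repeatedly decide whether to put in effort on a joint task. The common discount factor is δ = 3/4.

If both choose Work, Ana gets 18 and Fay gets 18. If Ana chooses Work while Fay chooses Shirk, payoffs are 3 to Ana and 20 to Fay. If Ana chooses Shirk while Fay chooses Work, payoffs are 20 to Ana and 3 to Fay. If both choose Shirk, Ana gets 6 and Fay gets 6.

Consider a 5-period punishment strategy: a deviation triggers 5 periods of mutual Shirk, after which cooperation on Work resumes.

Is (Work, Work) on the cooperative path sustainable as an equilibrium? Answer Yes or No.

Yes

Comparing payoff streams over the 6 periods until play realigns: cooperate → 18(1+δ+…+δ^5); deviate → 20 + 6(δ+…+δ^5).
Cooperation is sustained iff (18−6)(δ+…+δ^5) ≥ 20−18.
δ+…+δ^5 = 3/4·(1−(3/4)^5)/(1−3/4) = 2.2881, and (20−18)/(18−6) = 0.1667.
2.2881 ≥ 0.1667, so cooperation is sustainable.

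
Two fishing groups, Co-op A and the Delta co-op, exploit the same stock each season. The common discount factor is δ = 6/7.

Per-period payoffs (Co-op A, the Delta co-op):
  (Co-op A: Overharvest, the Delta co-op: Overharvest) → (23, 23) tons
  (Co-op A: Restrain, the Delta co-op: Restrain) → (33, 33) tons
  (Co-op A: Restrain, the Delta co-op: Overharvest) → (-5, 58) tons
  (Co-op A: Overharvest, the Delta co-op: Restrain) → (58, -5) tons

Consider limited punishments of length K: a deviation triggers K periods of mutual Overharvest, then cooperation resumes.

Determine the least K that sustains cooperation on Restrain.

No profitable deviation requires (33−23)(δ+…+δ^K) ≥ 58−33, i.e. δ+…+δ^K ≥ 5/2 ≈ 2.5000.
With δ = 6/7, the partial sums are K=1: 0.8571, K=2: 1.5918, K=3: 2.2216, K=4: 2.7613.
K = 4 is the first length at which the sum reaches 2.5000.

4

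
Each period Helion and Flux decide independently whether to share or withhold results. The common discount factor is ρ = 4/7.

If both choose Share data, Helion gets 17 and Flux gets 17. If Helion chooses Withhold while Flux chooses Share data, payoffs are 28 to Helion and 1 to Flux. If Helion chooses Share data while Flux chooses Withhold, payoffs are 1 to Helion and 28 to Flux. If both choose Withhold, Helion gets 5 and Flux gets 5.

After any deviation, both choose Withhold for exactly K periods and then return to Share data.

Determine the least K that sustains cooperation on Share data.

3

IC: ρ(1−ρ^K)/(1−ρ) ≥ (28−17)/(17−5) = 11/12.
With ρ = 4/7: need 1 − ρ^K ≥ 11/12·(1−4/7)/(4/7), i.e. ρ^K ≤ 0.3125.
Since (4/7)^2 = 0.3265 and (4/7)^3 = 0.1866, the smallest such K is 3.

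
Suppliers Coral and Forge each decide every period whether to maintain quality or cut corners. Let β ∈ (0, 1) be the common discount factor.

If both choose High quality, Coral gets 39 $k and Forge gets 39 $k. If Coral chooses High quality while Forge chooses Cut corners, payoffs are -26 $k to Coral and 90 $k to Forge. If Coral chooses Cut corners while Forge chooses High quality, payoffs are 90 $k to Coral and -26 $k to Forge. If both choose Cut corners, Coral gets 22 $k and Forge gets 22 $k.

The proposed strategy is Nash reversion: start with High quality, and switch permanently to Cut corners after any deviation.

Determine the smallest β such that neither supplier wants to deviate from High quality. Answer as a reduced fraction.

39/(1−β) ≥ 90 + 22β/(1−β)
39 ≥ 90 − 68β
β ≥ 51/68 = 3/4.

3/4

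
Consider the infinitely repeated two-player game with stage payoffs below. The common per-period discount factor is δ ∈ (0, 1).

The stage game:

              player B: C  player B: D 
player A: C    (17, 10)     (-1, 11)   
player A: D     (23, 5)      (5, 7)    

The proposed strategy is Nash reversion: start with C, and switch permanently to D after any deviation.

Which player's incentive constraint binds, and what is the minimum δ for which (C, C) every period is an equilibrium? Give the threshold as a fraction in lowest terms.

player A; δ ≥ 1/3

For player A: deviation gain 23−17 = 6, per-period punishment loss 17−5 = 12. IC gives δ ≥ 6/18 = 1/3.
For player B: gain 1, loss 3 per period, so δ ≥ 1/4.
The tighter constraint is player A's, so cooperation needs δ ≥ 1/3.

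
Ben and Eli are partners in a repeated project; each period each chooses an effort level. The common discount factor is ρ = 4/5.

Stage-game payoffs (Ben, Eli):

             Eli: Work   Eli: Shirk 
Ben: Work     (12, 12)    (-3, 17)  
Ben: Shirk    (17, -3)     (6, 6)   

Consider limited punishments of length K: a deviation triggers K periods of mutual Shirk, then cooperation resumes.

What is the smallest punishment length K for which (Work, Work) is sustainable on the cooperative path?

2

IC: ρ(1−ρ^K)/(1−ρ) ≥ (17−12)/(12−6) = 5/6.
With ρ = 4/5: need 1 − ρ^K ≥ 5/6·(1−4/5)/(4/5), i.e. ρ^K ≤ 0.7917.
Since (4/5)^1 = 0.8000 and (4/5)^2 = 0.6400, the smallest such K is 2.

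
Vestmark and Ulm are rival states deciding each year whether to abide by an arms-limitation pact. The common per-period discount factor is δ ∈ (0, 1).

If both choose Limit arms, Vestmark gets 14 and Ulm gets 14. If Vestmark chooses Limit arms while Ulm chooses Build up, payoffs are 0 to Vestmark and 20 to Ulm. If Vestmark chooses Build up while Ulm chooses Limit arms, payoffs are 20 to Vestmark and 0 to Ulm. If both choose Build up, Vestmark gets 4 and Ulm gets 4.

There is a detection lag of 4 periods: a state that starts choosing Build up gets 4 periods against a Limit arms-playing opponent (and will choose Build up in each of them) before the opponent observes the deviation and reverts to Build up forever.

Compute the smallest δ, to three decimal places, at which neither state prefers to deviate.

The best deviation is to choose Build up for all 4 undetected periods, earning 20 each, then 4 forever once detected.
Deviation value: 20(1−δ^4)/(1−δ) + 4δ^4/(1−δ); cooperation value: 14/(1−δ).
IC: 14 ≥ 20(1−δ^4) + 4δ^4 = 20 − 16δ^4.
So δ^4 ≥ 6/16 = 3/8, giving δ ≥ (3/8)^(1/4) ≈ 0.783.

0.783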